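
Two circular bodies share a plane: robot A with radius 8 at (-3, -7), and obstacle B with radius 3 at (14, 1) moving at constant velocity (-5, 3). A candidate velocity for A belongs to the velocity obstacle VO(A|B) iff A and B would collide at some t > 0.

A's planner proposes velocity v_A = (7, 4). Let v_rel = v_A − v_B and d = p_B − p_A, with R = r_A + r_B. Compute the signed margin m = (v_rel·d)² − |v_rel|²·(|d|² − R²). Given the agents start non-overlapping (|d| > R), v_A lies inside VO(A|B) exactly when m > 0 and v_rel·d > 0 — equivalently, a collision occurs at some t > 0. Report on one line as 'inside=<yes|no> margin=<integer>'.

d = (17, 8),  |d|² = 353;  R = 8+3 = 11,  c = 353−11² = 232
v_rel = (12, 1),  |v_rel|² = 145;  v_rel·d = (12)·(17) + (1)·(8) = 212
145·t² − 424·t + 232 = 0  ⇒  m = 212² − 145·232 = 11304
m = 11304 > 0,  v_rel·d = 212 > 0  ⇒  inside

inside=yes margin=11304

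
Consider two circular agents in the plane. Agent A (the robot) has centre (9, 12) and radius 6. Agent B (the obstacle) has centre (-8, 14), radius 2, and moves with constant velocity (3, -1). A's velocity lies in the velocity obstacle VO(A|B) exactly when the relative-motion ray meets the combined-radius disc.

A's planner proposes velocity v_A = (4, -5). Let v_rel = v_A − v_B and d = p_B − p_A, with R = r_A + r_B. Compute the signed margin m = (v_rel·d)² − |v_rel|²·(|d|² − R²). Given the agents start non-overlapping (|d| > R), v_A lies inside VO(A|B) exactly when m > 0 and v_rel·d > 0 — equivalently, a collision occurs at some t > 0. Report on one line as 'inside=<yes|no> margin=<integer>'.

d = (-17, 2),  |d|² = 293;  R = 6+2 = 8,  c = 293−8² = 229
v_rel = (1, -4),  |v_rel|² = 17;  v_rel·d = (1)·(-17) + (-4)·(2) = -25
17·t² + 50·t + 229 = 0  ⇒  m = (-25)² − 17·229 = -3268
m = -3268 < 0,  v_rel·d = -25 < 0  ⇒  outside

inside=no margin=-3268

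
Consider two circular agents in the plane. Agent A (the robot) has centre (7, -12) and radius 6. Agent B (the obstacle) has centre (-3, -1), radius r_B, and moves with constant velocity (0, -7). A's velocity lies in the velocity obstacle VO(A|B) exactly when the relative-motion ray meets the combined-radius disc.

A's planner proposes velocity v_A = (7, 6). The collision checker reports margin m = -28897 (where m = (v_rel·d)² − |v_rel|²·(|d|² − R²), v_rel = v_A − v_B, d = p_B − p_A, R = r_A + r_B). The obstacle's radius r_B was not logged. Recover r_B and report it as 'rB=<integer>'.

m = -28897
d = (-10, 11);  v_rel = (7, 13),  |v_rel|² = 218
v_rel×d = (7)·(11) − (13)·(-10) = 207
since m = R²·218 − 207²:  R² = (42849 + -28897) / 218 = 64
R = √64 = 8  ⇒  r_B = 8 − 6 = 2

rB=2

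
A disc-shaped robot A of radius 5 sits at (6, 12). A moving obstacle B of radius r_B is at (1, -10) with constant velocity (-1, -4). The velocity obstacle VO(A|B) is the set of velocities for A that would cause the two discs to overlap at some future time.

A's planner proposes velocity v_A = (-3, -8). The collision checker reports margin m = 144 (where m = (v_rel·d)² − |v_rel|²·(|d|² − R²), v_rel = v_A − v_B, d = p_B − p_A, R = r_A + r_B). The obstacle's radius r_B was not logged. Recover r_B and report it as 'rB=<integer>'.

m = 144
d = (-5, -22);  v_rel = (-2, -4),  |v_rel|² = 20
v_rel×d = (-2)·(-22) − (-4)·(-5) = 24
since m = R²·20 − 24²:  R² = (576 + 144) / 20 = 36
R = √36 = 6  ⇒  r_B = 6 − 5 = 1

rB=1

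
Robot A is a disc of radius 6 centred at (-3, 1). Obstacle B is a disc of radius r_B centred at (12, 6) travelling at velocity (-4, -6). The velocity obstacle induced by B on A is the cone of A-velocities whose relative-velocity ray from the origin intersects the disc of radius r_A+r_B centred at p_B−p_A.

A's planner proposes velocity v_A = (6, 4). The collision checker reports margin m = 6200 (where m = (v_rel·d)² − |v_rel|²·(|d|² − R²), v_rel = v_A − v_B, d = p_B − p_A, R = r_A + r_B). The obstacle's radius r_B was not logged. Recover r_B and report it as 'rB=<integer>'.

m = 6200
d = (15, 5);  v_rel = (10, 10),  |v_rel|² = 200
v_rel×d = (10)·(5) − (10)·(15) = -100
since m = R²·200 − (-100)²:  R² = (10000 + 6200) / 200 = 81
R = √81 = 9  ⇒  r_B = 9 − 6 = 3

rB=3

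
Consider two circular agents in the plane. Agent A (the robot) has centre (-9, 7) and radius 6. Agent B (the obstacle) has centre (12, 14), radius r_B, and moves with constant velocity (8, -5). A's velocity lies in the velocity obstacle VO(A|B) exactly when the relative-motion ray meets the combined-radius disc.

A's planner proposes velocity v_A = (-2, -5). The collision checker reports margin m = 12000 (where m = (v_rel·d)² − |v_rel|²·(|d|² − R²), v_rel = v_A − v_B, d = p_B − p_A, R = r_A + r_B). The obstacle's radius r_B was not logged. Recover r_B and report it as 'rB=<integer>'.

m = 12000
d = (21, 7);  v_rel = (-10, 0),  |v_rel|² = 100
v_rel×d = (-10)·(7) − (0)·(21) = -70
since m = R²·100 − (-70)²:  R² = (4900 + 12000) / 100 = 169
R = √169 = 13  ⇒  r_B = 13 − 6 = 7

rB=7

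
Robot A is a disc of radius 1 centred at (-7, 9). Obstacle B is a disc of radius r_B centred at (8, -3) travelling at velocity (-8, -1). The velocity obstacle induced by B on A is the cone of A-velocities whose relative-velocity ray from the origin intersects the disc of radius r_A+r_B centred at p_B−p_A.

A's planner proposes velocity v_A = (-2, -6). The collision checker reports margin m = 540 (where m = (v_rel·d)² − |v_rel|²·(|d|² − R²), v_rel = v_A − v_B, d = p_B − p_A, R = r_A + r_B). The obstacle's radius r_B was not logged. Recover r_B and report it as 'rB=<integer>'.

m = 540
d = (15, -12);  v_rel = (6, -5),  |v_rel|² = 61
v_rel×d = (6)·(-12) − (-5)·(15) = 3
since m = R²·61 − 3²:  R² = (9 + 540) / 61 = 9
R = √9 = 3  ⇒  r_B = 3 − 1 = 2

rB=2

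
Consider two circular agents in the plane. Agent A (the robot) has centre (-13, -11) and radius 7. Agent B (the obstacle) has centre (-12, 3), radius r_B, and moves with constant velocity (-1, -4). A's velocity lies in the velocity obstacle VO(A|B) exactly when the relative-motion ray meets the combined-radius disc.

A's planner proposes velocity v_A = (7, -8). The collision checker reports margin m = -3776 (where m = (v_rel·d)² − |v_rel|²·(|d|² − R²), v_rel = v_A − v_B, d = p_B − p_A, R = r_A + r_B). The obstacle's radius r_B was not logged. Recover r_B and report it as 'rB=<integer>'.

m = -3776
d = (1, 14);  v_rel = (8, -4),  |v_rel|² = 80
v_rel×d = (8)·(14) − (-4)·(1) = 116
since m = R²·80 − 116²:  R² = (13456 + -3776) / 80 = 121
R = √121 = 11  ⇒  r_B = 11 − 7 = 4

rB=4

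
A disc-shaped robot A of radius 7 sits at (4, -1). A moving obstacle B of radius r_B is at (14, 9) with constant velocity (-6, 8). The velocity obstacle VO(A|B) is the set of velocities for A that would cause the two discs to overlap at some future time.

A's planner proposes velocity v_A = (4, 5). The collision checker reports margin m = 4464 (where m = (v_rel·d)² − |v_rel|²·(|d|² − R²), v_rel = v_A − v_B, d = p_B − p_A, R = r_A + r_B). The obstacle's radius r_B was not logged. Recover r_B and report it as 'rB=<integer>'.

m = 4464
d = (10, 10);  v_rel = (10, -3),  |v_rel|² = 109
v_rel×d = (10)·(10) − (-3)·(10) = 130
since m = R²·109 − 130²:  R² = (16900 + 4464) / 109 = 196
R = √196 = 14  ⇒  r_B = 14 − 7 = 7

rB=7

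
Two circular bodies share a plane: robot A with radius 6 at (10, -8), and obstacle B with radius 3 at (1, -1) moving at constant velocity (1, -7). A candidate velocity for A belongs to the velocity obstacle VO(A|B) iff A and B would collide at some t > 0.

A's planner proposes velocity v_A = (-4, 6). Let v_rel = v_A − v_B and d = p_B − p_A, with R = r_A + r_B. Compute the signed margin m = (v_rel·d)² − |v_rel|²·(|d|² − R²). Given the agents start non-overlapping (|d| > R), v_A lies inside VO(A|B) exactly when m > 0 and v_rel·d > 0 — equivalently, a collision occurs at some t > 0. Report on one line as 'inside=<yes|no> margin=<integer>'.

d = (-9, 7),  |d|² = 130;  R = 6+3 = 9,  c = 130−9² = 49
v_rel = (-5, 13),  |v_rel|² = 194;  v_rel·d = (-5)·(-9) + (13)·(7) = 136
194·t² − 272·t + 49 = 0  ⇒  m = 136² − 194·49 = 8990
m = 8990 > 0,  v_rel·d = 136 > 0  ⇒  inside

inside=yes margin=8990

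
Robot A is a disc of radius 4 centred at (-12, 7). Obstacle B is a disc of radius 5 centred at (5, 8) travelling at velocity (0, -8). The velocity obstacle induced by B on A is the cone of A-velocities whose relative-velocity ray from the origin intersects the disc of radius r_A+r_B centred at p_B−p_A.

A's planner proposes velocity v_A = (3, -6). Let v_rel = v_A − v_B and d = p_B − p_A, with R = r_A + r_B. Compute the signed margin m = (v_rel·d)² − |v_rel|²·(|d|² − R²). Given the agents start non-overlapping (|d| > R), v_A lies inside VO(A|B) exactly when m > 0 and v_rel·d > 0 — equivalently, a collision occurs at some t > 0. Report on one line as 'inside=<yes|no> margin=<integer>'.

d = (17, 1),  |d|² = 290;  R = 4+5 = 9,  c = 290−9² = 209
v_rel = (3, 2),  |v_rel|² = 13;  v_rel·d = (3)·(17) + (2)·(1) = 53
13·t² − 106·t + 209 = 0  ⇒  m = 53² − 13·209 = 92
m = 92 > 0,  v_rel·d = 53 > 0  ⇒  inside

inside=yes margin=92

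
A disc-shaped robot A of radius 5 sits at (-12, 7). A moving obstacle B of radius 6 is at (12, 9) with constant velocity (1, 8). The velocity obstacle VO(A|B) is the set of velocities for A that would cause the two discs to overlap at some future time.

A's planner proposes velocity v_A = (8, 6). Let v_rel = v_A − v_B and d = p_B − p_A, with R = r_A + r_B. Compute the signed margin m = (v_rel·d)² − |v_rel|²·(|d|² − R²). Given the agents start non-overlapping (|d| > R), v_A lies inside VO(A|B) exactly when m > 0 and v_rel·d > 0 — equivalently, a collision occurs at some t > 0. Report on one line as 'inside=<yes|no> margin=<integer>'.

d = (24, 2),  |d|² = 580;  R = 5+6 = 11,  c = 580−11² = 459
v_rel = (7, -2),  |v_rel|² = 53;  v_rel·d = (7)·(24) + (-2)·(2) = 164
53·t² − 328·t + 459 = 0  ⇒  m = 164² − 53·459 = 2569
m = 2569 > 0,  v_rel·d = 164 > 0  ⇒  inside

inside=yes margin=2569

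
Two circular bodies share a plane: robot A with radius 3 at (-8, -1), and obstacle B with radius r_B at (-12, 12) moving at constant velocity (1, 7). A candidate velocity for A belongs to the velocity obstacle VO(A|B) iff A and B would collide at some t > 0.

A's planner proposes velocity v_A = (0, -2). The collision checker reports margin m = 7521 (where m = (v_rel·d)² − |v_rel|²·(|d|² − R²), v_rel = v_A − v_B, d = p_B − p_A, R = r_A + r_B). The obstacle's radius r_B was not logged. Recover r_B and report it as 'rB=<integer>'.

m = 7521
d = (-4, 13);  v_rel = (-1, -9),  |v_rel|² = 82
v_rel×d = (-1)·(13) − (-9)·(-4) = -49
since m = R²·82 − (-49)²:  R² = (2401 + 7521) / 82 = 121
R = √121 = 11  ⇒  r_B = 11 − 3 = 8

rB=8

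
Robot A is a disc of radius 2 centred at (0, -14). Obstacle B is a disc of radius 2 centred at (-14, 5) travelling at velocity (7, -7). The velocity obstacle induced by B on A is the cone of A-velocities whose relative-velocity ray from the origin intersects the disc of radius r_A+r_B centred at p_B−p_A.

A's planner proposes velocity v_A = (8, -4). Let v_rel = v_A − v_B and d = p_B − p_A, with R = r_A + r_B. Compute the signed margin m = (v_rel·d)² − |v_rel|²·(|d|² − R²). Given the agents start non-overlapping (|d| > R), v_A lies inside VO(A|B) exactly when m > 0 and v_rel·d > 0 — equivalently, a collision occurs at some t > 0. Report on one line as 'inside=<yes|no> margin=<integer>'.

d = (-14, 19),  |d|² = 557;  R = 2+2 = 4,  c = 557−4² = 541
v_rel = (1, 3),  |v_rel|² = 10;  v_rel·d = (1)·(-14) + (3)·(19) = 43
10·t² − 86·t + 541 = 0  ⇒  m = 43² − 10·541 = -3561
m = -3561 < 0,  v_rel·d = 43 > 0  ⇒  outside

inside=no margin=-3561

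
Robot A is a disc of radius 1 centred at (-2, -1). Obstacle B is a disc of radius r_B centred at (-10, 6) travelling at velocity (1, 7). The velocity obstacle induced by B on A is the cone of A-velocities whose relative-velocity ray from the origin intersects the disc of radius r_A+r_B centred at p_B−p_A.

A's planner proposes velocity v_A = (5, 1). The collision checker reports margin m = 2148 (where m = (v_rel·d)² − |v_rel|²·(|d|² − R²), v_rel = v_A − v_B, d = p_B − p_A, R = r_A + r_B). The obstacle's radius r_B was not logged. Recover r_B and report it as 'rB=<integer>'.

m = 2148
d = (-8, 7);  v_rel = (4, -6),  |v_rel|² = 52
v_rel×d = (4)·(7) − (-6)·(-8) = -20
since m = R²·52 − (-20)²:  R² = (400 + 2148) / 52 = 49
R = √49 = 7  ⇒  r_B = 7 − 1 = 6

rB=6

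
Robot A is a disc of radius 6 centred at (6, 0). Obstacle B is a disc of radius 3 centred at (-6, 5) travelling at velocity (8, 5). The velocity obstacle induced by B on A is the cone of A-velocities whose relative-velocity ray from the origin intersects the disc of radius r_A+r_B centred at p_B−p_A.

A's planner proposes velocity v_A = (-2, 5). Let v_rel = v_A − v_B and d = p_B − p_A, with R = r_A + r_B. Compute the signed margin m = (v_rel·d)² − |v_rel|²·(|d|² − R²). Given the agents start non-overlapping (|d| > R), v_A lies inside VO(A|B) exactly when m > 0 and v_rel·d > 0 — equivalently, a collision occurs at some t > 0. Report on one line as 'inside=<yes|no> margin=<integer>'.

d = (-12, 5),  |d|² = 169;  R = 6+3 = 9,  c = 169−9² = 88
v_rel = (-10, 0),  |v_rel|² = 100;  v_rel·d = (-10)·(-12) + (0)·(5) = 120
100·t² − 240·t + 88 = 0  ⇒  m = 120² − 100·88 = 5600
m = 5600 > 0,  v_rel·d = 120 > 0  ⇒  inside

inside=yes margin=5600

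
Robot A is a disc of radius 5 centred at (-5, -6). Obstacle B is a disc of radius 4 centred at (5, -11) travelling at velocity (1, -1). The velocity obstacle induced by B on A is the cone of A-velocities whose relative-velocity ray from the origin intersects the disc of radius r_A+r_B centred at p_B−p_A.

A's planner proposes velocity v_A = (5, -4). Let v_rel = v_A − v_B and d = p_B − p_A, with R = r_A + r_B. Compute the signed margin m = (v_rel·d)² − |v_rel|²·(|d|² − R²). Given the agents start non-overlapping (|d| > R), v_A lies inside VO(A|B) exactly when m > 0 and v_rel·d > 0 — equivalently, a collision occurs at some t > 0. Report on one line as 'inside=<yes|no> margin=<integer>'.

d = (10, -5),  |d|² = 125;  R = 5+4 = 9,  c = 125−9² = 44
v_rel = (4, -3),  |v_rel|² = 25;  v_rel·d = (4)·(10) + (-3)·(-5) = 55
25·t² − 110·t + 44 = 0  ⇒  m = 55² − 25·44 = 1925
m = 1925 > 0,  v_rel·d = 55 > 0  ⇒  inside

inside=yes margin=1925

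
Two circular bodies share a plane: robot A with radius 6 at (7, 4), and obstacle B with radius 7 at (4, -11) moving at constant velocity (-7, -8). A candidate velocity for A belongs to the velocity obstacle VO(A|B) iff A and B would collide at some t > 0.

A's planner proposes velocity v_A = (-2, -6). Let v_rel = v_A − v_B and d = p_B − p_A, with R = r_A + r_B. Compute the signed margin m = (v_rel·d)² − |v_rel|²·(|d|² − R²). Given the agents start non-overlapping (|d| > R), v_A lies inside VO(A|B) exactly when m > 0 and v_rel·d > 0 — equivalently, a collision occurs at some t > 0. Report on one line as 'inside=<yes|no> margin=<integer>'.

d = (-3, -15),  |d|² = 234;  R = 6+7 = 13,  c = 234−13² = 65
v_rel = (5, 2),  |v_rel|² = 29;  v_rel·d = (5)·(-3) + (2)·(-15) = -45
29·t² + 90·t + 65 = 0  ⇒  m = (-45)² − 29·65 = 140
m = 140 > 0,  v_rel·d = -45 < 0  ⇒  outside

inside=no margin=140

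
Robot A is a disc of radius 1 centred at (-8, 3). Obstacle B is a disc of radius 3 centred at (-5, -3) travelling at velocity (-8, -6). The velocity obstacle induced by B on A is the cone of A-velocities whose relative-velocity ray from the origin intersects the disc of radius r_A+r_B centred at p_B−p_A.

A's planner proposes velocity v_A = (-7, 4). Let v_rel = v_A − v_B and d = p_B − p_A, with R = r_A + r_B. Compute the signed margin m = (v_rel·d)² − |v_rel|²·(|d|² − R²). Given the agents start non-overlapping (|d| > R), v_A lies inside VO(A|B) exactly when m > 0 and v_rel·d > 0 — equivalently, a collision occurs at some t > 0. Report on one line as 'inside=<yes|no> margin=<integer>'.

d = (3, -6),  |d|² = 45;  R = 1+3 = 4,  c = 45−4² = 29
v_rel = (1, 10),  |v_rel|² = 101;  v_rel·d = (1)·(3) + (10)·(-6) = -57
101·t² + 114·t + 29 = 0  ⇒  m = (-57)² − 101·29 = 320
m = 320 > 0,  v_rel·d = -57 < 0  ⇒  outside

inside=no margin=320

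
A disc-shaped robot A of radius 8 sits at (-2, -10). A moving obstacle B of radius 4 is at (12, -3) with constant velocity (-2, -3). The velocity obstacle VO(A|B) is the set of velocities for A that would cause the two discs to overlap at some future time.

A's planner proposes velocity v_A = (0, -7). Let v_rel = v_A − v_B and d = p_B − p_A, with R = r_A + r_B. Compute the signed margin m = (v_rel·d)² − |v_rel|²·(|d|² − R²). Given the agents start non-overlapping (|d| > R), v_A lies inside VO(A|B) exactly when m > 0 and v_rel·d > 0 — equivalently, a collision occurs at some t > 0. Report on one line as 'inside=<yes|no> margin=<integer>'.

d = (14, 7),  |d|² = 245;  R = 8+4 = 12,  c = 245−12² = 101
v_rel = (2, -4),  |v_rel|² = 20;  v_rel·d = (2)·(14) + (-4)·(7) = 0
20·t² − 0·t + 101 = 0  ⇒  m = 0² − 20·101 = -2020
m = -2020 < 0,  v_rel·d = 0 = 0  ⇒  outside

inside=no margin=-2020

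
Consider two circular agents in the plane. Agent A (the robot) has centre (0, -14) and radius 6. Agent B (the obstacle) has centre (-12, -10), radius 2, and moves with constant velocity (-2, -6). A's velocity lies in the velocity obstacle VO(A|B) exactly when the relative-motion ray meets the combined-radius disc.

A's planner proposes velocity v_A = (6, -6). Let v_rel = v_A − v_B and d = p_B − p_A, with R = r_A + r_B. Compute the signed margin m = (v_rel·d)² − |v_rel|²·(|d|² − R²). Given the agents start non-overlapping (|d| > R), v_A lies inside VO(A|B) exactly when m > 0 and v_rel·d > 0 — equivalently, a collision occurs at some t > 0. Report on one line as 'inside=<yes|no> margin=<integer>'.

d = (-12, 4),  |d|² = 160;  R = 6+2 = 8,  c = 160−8² = 96
v_rel = (8, 0),  |v_rel|² = 64;  v_rel·d = (8)·(-12) + (0)·(4) = -96
64·t² + 192·t + 96 = 0  ⇒  m = (-96)² − 64·96 = 3072
m = 3072 > 0,  v_rel·d = -96 < 0  ⇒  outside

inside=no margin=3072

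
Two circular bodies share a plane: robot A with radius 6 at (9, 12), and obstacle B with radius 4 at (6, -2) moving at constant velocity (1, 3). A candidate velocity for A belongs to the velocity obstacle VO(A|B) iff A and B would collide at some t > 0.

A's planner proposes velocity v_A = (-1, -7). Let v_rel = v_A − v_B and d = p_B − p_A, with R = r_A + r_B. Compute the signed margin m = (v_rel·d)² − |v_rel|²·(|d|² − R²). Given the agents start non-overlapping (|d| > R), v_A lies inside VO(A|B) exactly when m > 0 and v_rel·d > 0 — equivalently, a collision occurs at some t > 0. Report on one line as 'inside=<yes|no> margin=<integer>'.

d = (-3, -14),  |d|² = 205;  R = 6+4 = 10,  c = 205−10² = 105
v_rel = (-2, -10),  |v_rel|² = 104;  v_rel·d = (-2)·(-3) + (-10)·(-14) = 146
104·t² − 292·t + 105 = 0  ⇒  m = 146² − 104·105 = 10396
m = 10396 > 0,  v_rel·d = 146 > 0  ⇒  inside

inside=yes margin=10396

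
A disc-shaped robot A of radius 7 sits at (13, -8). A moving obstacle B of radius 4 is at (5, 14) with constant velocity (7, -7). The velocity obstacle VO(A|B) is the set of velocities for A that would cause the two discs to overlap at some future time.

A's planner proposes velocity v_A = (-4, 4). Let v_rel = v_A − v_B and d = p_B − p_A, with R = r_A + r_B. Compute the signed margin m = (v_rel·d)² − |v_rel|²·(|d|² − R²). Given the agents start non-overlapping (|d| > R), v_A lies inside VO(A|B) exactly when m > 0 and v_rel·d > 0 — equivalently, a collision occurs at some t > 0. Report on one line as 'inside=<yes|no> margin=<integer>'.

d = (-8, 22),  |d|² = 548;  R = 7+4 = 11,  c = 548−11² = 427
v_rel = (-11, 11),  |v_rel|² = 242;  v_rel·d = (-11)·(-8) + (11)·(22) = 330
242·t² − 660·t + 427 = 0  ⇒  m = 330² − 242·427 = 5566
m = 5566 > 0,  v_rel·d = 330 > 0  ⇒  inside

inside=yes margin=5566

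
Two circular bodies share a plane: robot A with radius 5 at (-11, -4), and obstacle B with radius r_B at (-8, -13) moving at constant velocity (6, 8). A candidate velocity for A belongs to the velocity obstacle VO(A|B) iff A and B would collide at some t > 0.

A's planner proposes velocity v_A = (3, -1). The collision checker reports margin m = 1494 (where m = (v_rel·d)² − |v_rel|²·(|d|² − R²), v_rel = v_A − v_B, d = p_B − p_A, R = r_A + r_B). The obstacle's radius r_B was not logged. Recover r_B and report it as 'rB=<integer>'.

m = 1494
d = (3, -9);  v_rel = (-3, -9),  |v_rel|² = 90
v_rel×d = (-3)·(-9) − (-9)·(3) = 54
since m = R²·90 − 54²:  R² = (2916 + 1494) / 90 = 49
R = √49 = 7  ⇒  r_B = 7 − 5 = 2

rB=2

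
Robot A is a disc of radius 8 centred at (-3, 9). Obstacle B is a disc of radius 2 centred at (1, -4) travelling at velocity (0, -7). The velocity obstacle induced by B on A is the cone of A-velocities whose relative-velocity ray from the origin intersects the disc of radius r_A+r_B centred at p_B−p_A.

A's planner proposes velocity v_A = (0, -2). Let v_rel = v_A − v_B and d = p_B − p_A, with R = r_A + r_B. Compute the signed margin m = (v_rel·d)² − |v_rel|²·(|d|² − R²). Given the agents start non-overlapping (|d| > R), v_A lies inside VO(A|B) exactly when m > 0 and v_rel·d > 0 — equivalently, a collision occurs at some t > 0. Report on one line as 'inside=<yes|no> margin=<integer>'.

d = (4, -13),  |d|² = 185;  R = 8+2 = 10,  c = 185−10² = 85
v_rel = (0, 5),  |v_rel|² = 25;  v_rel·d = (0)·(4) + (5)·(-13) = -65
25·t² + 130·t + 85 = 0  ⇒  m = (-65)² − 25·85 = 2100
m = 2100 > 0,  v_rel·d = -65 < 0  ⇒  outside

inside=no margin=2100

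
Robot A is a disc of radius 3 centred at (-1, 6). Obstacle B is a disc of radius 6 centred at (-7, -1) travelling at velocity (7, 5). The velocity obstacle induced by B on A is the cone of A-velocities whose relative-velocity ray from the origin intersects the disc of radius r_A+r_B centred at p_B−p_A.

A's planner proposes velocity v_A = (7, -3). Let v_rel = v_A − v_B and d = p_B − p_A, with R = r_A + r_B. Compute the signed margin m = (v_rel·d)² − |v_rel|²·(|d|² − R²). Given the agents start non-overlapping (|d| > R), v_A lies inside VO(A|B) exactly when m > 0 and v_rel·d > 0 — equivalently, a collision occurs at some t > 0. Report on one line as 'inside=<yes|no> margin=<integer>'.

d = (-6, -7),  |d|² = 85;  R = 3+6 = 9,  c = 85−9² = 4
v_rel = (0, -8),  |v_rel|² = 64;  v_rel·d = (0)·(-6) + (-8)·(-7) = 56
64·t² − 112·t + 4 = 0  ⇒  m = 56² − 64·4 = 2880
m = 2880 > 0,  v_rel·d = 56 > 0  ⇒  inside

inside=yes margin=2880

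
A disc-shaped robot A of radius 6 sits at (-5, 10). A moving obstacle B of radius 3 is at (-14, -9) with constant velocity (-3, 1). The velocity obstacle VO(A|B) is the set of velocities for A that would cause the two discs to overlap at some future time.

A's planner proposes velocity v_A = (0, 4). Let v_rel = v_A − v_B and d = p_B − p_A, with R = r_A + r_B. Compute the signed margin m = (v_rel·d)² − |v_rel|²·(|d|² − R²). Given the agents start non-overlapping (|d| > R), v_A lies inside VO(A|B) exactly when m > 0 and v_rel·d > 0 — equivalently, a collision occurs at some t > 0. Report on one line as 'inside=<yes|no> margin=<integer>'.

d = (-9, -19),  |d|² = 442;  R = 6+3 = 9,  c = 442−9² = 361
v_rel = (3, 3),  |v_rel|² = 18;  v_rel·d = (3)·(-9) + (3)·(-19) = -84
18·t² + 168·t + 361 = 0  ⇒  m = (-84)² − 18·361 = 558
m = 558 > 0,  v_rel·d = -84 < 0  ⇒  outside

inside=no margin=558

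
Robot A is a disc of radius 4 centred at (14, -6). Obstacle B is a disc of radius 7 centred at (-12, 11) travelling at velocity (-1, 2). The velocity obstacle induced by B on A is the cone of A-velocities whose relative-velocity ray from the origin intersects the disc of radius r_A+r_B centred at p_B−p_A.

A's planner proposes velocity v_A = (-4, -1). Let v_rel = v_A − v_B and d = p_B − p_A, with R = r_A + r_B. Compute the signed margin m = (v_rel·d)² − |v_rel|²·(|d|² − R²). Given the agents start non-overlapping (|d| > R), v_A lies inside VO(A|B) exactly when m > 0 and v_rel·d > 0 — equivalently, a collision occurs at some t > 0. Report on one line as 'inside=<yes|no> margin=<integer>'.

d = (-26, 17),  |d|² = 965;  R = 4+7 = 11,  c = 965−11² = 844
v_rel = (-3, -3),  |v_rel|² = 18;  v_rel·d = (-3)·(-26) + (-3)·(17) = 27
18·t² − 54·t + 844 = 0  ⇒  m = 27² − 18·844 = -14463
m = -14463 < 0,  v_rel·d = 27 > 0  ⇒  outside

inside=no margin=-14463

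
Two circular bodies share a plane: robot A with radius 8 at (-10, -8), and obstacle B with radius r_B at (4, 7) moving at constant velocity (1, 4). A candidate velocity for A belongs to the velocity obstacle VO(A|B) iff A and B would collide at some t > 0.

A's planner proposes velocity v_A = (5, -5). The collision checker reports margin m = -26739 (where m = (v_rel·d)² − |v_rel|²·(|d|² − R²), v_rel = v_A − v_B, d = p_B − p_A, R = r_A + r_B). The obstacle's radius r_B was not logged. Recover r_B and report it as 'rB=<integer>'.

m = -26739
d = (14, 15);  v_rel = (4, -9),  |v_rel|² = 97
v_rel×d = (4)·(15) − (-9)·(14) = 186
since m = R²·97 − 186²:  R² = (34596 + -26739) / 97 = 81
R = √81 = 9  ⇒  r_B = 9 − 8 = 1

rB=1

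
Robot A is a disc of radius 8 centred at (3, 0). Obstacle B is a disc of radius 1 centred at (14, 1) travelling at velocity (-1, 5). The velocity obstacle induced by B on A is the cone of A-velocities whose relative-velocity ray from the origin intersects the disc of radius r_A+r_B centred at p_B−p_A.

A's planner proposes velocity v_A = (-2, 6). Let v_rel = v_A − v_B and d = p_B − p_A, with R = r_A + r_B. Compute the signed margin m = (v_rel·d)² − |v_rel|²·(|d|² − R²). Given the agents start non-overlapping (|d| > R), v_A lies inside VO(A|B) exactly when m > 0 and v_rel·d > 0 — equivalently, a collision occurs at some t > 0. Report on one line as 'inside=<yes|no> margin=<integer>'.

d = (11, 1),  |d|² = 122;  R = 8+1 = 9,  c = 122−9² = 41
v_rel = (-1, 1),  |v_rel|² = 2;  v_rel·d = (-1)·(11) + (1)·(1) = -10
2·t² + 20·t + 41 = 0  ⇒  m = (-10)² − 2·41 = 18
m = 18 > 0,  v_rel·d = -10 < 0  ⇒  outside

inside=no margin=18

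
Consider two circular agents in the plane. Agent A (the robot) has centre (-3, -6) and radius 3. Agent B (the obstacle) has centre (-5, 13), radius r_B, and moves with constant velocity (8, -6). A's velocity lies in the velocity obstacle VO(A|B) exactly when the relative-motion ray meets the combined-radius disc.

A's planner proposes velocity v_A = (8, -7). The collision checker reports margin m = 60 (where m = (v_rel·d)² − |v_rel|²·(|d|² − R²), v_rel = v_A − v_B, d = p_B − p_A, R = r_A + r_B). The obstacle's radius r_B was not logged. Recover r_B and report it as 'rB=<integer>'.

m = 60
d = (-2, 19);  v_rel = (0, -1),  |v_rel|² = 1
v_rel×d = (0)·(19) − (-1)·(-2) = -2
since m = R²·1 − (-2)²:  R² = (4 + 60) / 1 = 64
R = √64 = 8  ⇒  r_B = 8 − 3 = 5

rB=5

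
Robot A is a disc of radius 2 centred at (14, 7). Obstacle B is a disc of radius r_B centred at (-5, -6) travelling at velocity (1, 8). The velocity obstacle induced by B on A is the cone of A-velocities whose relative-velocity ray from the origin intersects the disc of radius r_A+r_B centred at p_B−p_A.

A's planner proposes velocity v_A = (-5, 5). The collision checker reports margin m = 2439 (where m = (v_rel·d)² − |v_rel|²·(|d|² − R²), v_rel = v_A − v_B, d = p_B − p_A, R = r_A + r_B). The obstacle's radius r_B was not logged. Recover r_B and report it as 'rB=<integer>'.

m = 2439
d = (-19, -13);  v_rel = (-6, -3),  |v_rel|² = 45
v_rel×d = (-6)·(-13) − (-3)·(-19) = 21
since m = R²·45 − 21²:  R² = (441 + 2439) / 45 = 64
R = √64 = 8  ⇒  r_B = 8 − 2 = 6

rB=6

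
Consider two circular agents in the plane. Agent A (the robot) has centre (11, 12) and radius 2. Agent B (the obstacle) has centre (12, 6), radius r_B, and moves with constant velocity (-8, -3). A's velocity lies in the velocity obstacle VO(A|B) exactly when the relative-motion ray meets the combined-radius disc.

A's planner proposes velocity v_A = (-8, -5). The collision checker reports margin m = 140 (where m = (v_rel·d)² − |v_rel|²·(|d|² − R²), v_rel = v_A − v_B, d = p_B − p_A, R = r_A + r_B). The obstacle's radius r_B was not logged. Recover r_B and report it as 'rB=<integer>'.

m = 140
d = (1, -6);  v_rel = (0, -2),  |v_rel|² = 4
v_rel×d = (0)·(-6) − (-2)·(1) = 2
since m = R²·4 − 2²:  R² = (4 + 140) / 4 = 36
R = √36 = 6  ⇒  r_B = 6 − 2 = 4

rB=4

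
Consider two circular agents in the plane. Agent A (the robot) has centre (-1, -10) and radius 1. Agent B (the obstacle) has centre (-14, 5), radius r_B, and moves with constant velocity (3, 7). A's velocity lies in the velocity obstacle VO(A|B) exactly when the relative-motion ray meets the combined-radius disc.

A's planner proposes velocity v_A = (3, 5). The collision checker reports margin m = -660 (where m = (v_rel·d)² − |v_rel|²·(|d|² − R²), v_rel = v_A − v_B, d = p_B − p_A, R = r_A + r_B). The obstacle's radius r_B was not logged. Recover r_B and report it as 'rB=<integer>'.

m = -660
d = (-13, 15);  v_rel = (0, -2),  |v_rel|² = 4
v_rel×d = (0)·(15) − (-2)·(-13) = -26
since m = R²·4 − (-26)²:  R² = (676 + -660) / 4 = 4
R = √4 = 2  ⇒  r_B = 2 − 1 = 1

rB=1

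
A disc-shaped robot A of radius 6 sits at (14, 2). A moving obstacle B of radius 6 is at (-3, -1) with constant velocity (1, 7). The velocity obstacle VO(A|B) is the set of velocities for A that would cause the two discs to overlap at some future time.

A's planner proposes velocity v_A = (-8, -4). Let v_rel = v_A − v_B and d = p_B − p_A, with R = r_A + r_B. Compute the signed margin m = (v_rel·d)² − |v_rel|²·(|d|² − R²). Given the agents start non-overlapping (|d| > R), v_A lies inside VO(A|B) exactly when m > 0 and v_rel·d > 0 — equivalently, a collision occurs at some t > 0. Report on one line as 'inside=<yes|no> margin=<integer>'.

d = (-17, -3),  |d|² = 298;  R = 6+6 = 12,  c = 298−12² = 154
v_rel = (-9, -11),  |v_rel|² = 202;  v_rel·d = (-9)·(-17) + (-11)·(-3) = 186
202·t² − 372·t + 154 = 0  ⇒  m = 186² − 202·154 = 3488
m = 3488 > 0,  v_rel·d = 186 > 0  ⇒  inside

inside=yes margin=3488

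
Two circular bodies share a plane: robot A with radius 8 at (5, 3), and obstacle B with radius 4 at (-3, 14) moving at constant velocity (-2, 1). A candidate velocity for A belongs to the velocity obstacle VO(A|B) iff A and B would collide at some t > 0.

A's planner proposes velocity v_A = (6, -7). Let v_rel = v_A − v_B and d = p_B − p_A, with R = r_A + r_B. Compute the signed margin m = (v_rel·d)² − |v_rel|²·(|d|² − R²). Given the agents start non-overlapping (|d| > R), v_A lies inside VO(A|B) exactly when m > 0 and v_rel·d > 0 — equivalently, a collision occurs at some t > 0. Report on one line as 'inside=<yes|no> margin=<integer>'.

d = (-8, 11),  |d|² = 185;  R = 8+4 = 12,  c = 185−12² = 41
v_rel = (8, -8),  |v_rel|² = 128;  v_rel·d = (8)·(-8) + (-8)·(11) = -152
128·t² + 304·t + 41 = 0  ⇒  m = (-152)² − 128·41 = 17856
m = 17856 > 0,  v_rel·d = -152 < 0  ⇒  outside

inside=no margin=17856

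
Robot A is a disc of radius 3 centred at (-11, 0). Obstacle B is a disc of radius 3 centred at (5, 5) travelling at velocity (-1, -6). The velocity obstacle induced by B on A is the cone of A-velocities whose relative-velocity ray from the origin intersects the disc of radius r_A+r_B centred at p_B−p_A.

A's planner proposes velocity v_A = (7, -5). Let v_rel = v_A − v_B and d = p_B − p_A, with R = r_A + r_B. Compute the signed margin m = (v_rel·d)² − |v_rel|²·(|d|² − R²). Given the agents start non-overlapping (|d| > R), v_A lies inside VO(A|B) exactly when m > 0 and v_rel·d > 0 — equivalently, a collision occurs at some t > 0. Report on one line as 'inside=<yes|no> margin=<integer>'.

d = (16, 5),  |d|² = 281;  R = 3+3 = 6,  c = 281−6² = 245
v_rel = (8, 1),  |v_rel|² = 65;  v_rel·d = (8)·(16) + (1)·(5) = 133
65·t² − 266·t + 245 = 0  ⇒  m = 133² − 65·245 = 1764
m = 1764 > 0,  v_rel·d = 133 > 0  ⇒  inside

inside=yes margin=1764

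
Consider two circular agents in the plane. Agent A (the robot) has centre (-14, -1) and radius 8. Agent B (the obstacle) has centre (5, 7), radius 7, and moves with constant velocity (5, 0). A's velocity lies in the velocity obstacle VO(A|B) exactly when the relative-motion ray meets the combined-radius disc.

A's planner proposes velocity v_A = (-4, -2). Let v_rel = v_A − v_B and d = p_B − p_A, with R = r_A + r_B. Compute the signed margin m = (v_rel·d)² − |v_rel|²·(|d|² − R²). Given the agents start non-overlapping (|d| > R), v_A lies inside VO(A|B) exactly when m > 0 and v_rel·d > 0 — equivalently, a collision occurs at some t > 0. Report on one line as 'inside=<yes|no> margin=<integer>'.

d = (19, 8),  |d|² = 425;  R = 8+7 = 15,  c = 425−15² = 200
v_rel = (-9, -2),  |v_rel|² = 85;  v_rel·d = (-9)·(19) + (-2)·(8) = -187
85·t² + 374·t + 200 = 0  ⇒  m = (-187)² − 85·200 = 17969
m = 17969 > 0,  v_rel·d = -187 < 0  ⇒  outside

inside=no margin=17969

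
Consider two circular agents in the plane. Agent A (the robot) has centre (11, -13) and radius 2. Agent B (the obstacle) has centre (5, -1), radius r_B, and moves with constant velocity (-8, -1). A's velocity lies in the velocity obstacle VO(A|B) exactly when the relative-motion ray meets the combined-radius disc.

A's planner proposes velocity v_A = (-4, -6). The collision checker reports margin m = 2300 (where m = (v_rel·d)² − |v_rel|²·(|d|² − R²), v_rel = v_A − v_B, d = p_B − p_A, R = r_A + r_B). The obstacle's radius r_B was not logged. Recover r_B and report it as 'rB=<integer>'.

m = 2300
d = (-6, 12);  v_rel = (4, -5),  |v_rel|² = 41
v_rel×d = (4)·(12) − (-5)·(-6) = 18
since m = R²·41 − 18²:  R² = (324 + 2300) / 41 = 64
R = √64 = 8  ⇒  r_B = 8 − 2 = 6

rB=6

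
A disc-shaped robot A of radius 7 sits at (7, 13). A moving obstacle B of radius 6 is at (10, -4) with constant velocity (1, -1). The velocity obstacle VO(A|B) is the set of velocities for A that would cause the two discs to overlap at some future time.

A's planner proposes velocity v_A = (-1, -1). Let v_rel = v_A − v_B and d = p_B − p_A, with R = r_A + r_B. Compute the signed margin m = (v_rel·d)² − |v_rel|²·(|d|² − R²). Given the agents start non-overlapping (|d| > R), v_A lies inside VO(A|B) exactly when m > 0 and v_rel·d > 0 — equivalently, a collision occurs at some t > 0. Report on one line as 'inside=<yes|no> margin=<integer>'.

d = (3, -17),  |d|² = 298;  R = 7+6 = 13,  c = 298−13² = 129
v_rel = (-2, 0),  |v_rel|² = 4;  v_rel·d = (-2)·(3) + (0)·(-17) = -6
4·t² + 12·t + 129 = 0  ⇒  m = (-6)² − 4·129 = -480
m = -480 < 0,  v_rel·d = -6 < 0  ⇒  outside

inside=no margin=-480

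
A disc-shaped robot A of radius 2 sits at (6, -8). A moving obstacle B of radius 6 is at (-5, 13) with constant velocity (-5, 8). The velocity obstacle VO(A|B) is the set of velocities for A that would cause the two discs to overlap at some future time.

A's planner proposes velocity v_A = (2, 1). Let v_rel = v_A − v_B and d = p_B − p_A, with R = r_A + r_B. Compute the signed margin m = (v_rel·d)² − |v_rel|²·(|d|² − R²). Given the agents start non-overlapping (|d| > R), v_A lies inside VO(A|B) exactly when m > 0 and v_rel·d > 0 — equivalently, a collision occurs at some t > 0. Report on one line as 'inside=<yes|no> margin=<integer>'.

d = (-11, 21),  |d|² = 562;  R = 2+6 = 8,  c = 562−8² = 498
v_rel = (7, -7),  |v_rel|² = 98;  v_rel·d = (7)·(-11) + (-7)·(21) = -224
98·t² + 448·t + 498 = 0  ⇒  m = (-224)² − 98·498 = 1372
m = 1372 > 0,  v_rel·d = -224 < 0  ⇒  outside

inside=no margin=1372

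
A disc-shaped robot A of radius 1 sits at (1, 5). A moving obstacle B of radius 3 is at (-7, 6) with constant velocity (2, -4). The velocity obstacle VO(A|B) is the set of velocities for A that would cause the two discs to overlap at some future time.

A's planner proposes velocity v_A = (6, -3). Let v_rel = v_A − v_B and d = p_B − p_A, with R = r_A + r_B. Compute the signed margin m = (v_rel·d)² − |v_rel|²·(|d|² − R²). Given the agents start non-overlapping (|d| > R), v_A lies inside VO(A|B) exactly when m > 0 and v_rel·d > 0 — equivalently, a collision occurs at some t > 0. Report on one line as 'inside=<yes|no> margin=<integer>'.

d = (-8, 1),  |d|² = 65;  R = 1+3 = 4,  c = 65−4² = 49
v_rel = (4, 1),  |v_rel|² = 17;  v_rel·d = (4)·(-8) + (1)·(1) = -31
17·t² + 62·t + 49 = 0  ⇒  m = (-31)² − 17·49 = 128
m = 128 > 0,  v_rel·d = -31 < 0  ⇒  outside

inside=no margin=128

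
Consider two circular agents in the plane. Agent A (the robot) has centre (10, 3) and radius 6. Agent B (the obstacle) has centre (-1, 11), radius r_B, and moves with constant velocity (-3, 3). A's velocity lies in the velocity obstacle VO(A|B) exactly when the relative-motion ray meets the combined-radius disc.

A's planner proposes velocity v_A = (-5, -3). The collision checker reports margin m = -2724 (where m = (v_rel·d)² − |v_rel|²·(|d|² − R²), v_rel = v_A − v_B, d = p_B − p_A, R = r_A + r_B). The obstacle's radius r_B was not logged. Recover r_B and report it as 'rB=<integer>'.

m = -2724
d = (-11, 8);  v_rel = (-2, -6),  |v_rel|² = 40
v_rel×d = (-2)·(8) − (-6)·(-11) = -82
since m = R²·40 − (-82)²:  R² = (6724 + -2724) / 40 = 100
R = √100 = 10  ⇒  r_B = 10 − 6 = 4

rB=4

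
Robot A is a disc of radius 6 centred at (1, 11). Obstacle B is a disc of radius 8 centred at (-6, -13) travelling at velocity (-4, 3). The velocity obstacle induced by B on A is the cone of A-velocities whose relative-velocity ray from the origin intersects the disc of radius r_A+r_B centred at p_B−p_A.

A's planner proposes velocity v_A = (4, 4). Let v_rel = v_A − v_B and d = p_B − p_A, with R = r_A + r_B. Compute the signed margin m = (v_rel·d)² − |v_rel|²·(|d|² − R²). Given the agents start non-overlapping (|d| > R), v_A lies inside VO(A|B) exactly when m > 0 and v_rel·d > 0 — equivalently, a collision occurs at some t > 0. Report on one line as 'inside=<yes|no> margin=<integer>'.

d = (-7, -24),  |d|² = 625;  R = 6+8 = 14,  c = 625−14² = 429
v_rel = (8, 1),  |v_rel|² = 65;  v_rel·d = (8)·(-7) + (1)·(-24) = -80
65·t² + 160·t + 429 = 0  ⇒  m = (-80)² − 65·429 = -21485
m = -21485 < 0,  v_rel·d = -80 < 0  ⇒  outside

inside=no margin=-21485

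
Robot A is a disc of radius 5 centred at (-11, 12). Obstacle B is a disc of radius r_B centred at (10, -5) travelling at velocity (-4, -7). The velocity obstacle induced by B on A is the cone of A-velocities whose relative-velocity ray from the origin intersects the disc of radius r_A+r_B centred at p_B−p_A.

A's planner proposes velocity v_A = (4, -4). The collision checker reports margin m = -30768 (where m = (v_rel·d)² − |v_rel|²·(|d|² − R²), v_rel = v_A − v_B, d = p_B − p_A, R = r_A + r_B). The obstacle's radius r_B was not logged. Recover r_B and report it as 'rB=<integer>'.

m = -30768
d = (21, -17);  v_rel = (8, 3),  |v_rel|² = 73
v_rel×d = (8)·(-17) − (3)·(21) = -199
since m = R²·73 − (-199)²:  R² = (39601 + -30768) / 73 = 121
R = √121 = 11  ⇒  r_B = 11 − 5 = 6

rB=6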